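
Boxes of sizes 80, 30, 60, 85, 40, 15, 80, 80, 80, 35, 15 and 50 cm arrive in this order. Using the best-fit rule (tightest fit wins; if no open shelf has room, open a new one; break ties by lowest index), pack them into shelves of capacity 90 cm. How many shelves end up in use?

  80 → shelf 1 (new)  [load 80/90]
  30 → shelf 2 (new)  [load 30/90]
  60 → shelf 2  [load 90/90]
  85 → shelf 3 (new)  [load 85/90]
  40 → shelf 4 (new)  [load 40/90]
  15 → shelf 4  [load 55/90]
  80 → shelf 5 (new)  [load 80/90]
  80 → shelf 6 (new)  [load 80/90]
  80 → shelf 7 (new)  [load 80/90]
  35 → shelf 4  [load 90/90]
  15 → shelf 8 (new)  [load 15/90]
  50 → shelf 8  [load 65/90]
8 shelves opened.

8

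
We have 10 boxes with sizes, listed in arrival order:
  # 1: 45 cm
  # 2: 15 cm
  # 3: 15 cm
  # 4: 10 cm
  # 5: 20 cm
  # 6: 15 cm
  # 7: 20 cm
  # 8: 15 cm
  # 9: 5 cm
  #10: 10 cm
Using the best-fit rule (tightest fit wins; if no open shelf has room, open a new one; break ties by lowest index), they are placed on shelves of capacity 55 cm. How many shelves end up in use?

  45 → shelf 1 (new)  [load 45/55]
  15 → shelf 2 (new)  [load 15/55]
  15 → shelf 2  [load 30/55]
  10 → shelf 1  [load 55/55]
  20 → shelf 2  [load 50/55]
  15 → shelf 3 (new)  [load 15/55]
  20 → shelf 3  [load 35/55]
  15 → shelf 3  [load 50/55]
  5 → shelf 2  [load 55/55]
  10 → shelf 4 (new)  [load 10/55]
4 shelves opened.

4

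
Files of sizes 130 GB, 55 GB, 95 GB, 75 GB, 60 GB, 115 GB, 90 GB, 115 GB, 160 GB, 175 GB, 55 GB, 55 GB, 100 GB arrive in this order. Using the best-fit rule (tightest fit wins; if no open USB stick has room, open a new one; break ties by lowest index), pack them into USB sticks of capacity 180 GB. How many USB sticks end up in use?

  130 → USB stick 1 (new)  [load 130/180]
  55 → USB stick 2 (new)  [load 55/180]
  95 → USB stick 2  [load 150/180]
  75 → USB stick 3 (new)  [load 75/180]
  60 → USB stick 3  [load 135/180]
  115 → USB stick 4 (new)  [load 115/180]
  90 → USB stick 5 (new)  [load 90/180]
  115 → USB stick 6 (new)  [load 115/180]
  160 → USB stick 7 (new)  [load 160/180]
  175 → USB stick 8 (new)  [load 175/180]
  55 → USB stick 4  [load 170/180]
  55 → USB stick 6  [load 170/180]
  100 → USB stick 9 (new)  [load 100/180]
9 USB sticks opened.

9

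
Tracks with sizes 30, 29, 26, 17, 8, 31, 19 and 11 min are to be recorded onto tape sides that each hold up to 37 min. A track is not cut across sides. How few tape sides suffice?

Total = 31 + 30 + 29 + 26 + 19 + 17 + 11 + 8 = 171 min.
Lower bound: ⌈171/37⌉ = 5 tape sides.
A packing using 5 tape sides:
  side 1: 31 = 31
  side 2: 30 = 30
  side 3: 29 + 8 = 37
  side 4: 26 + 11 = 37
  side 5: 19 + 17 = 36
This matches the lower bound, so 5 is optimal.

5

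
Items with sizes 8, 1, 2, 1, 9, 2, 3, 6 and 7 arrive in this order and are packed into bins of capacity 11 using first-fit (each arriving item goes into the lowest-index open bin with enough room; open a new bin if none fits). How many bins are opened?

4

  8 → bin 1 (new)  [load 8/11]
  1 → bin 1  [load 9/11]
  2 → bin 1  [load 11/11]
  1 → bin 2 (new)  [load 1/11]
  9 → bin 2  [load 10/11]
  2 → bin 3 (new)  [load 2/11]
  3 → bin 3  [load 5/11]
  6 → bin 3  [load 11/11]
  7 → bin 4 (new)  [load 7/11]
4 bins opened.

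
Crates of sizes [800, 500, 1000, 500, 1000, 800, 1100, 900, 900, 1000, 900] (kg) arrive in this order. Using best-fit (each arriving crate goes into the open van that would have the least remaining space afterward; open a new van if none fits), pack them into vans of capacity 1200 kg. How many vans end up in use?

10

  800 → van 1 (new)  [load 800/1200]
  500 → van 2 (new)  [load 500/1200]
  1000 → van 3 (new)  [load 1000/1200]
  500 → van 2  [load 1000/1200]
  1000 → van 4 (new)  [load 1000/1200]
  800 → van 5 (new)  [load 800/1200]
  1100 → van 6 (new)  [load 1100/1200]
  900 → van 7 (new)  [load 900/1200]
  900 → van 8 (new)  [load 900/1200]
  1000 → van 9 (new)  [load 1000/1200]
  900 → van 10 (new)  [load 900/1200]
10 vans opened.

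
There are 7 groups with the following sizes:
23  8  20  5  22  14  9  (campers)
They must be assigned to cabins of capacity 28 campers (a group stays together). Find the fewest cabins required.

4

Total = 23 + 22 + 20 + 14 + 9 + 8 + 5 = 101 campers.
Lower bound: ⌈101/28⌉ = 4 cabins.
A packing using 4 cabins:
  cabin 1: 23 + 5 = 28
  cabin 2: 22 = 22
  cabin 3: 20 + 8 = 28
  cabin 4: 14 + 9 = 23
This matches the lower bound, so 4 is optimal.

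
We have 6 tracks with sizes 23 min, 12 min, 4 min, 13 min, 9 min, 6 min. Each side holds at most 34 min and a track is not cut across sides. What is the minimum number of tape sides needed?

2

Total = 23 + 13 + 12 + 9 + 6 + 4 = 67 min.
Lower bound: ⌈67/34⌉ = 2 tape sides.
A packing using 2 tape sides:
  side 1: 23 + 6 + 4 = 33
  side 2: 13 + 12 + 9 = 34
This matches the lower bound, so 2 is optimal.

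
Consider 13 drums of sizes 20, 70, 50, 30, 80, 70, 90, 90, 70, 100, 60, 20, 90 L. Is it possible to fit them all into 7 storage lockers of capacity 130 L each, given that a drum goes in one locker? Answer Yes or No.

Total = 840 L; ⌈840/130⌉ = 7.
8 drums each exceed half the capacity and cannot share a locker, forcing at least 8 storage lockers.
At least 8 storage lockers are required, but only 7 are allowed.

No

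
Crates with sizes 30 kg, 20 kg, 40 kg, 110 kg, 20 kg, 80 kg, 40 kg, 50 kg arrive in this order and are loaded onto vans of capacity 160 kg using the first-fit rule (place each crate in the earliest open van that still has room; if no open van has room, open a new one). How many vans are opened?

3

  30 → van 1 (new)  [load 30/160]
  20 → van 1  [load 50/160]
  40 → van 1  [load 90/160]
  110 → van 2 (new)  [load 110/160]
  20 → van 1  [load 110/160]
  80 → van 3 (new)  [load 80/160]
  40 → van 1  [load 150/160]
  50 → van 2  [load 160/160]
3 vans opened.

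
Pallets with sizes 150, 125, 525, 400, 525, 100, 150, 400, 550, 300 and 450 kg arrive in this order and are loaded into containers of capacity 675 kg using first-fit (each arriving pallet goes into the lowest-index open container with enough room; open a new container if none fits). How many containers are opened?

7

  150 → container 1 (new)  [load 150/675]
  125 → container 1  [load 275/675]
  525 → container 2 (new)  [load 525/675]
  400 → container 1  [load 675/675]
  525 → container 3 (new)  [load 525/675]
  100 → container 2  [load 625/675]
  150 → container 3  [load 675/675]
  400 → container 4 (new)  [load 400/675]
  550 → container 5 (new)  [load 550/675]
  300 → container 6 (new)  [load 300/675]
  450 → container 7 (new)  [load 450/675]
7 containers opened.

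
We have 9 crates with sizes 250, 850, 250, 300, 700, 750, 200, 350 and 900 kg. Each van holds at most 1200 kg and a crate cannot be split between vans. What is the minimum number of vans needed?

4

Total = 900 + 850 + 750 + 700 + 350 + 300 + 250 + 250 + 200 = 4550 kg.
Lower bound: ⌈4550/1200⌉ = 4 vans.
A packing using 4 vans:
  van 1: 900 + 300 = 1200
  van 2: 850 + 350 = 1200
  van 3: 750 + 250 + 200 = 1200
  van 4: 700 + 250 = 950
This matches the lower bound, so 4 is optimal.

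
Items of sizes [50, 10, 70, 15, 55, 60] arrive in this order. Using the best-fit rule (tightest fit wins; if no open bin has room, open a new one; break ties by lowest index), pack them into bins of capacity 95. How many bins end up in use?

4

  50 → bin 1 (new)  [load 50/95]
  10 → bin 1  [load 60/95]
  70 → bin 2 (new)  [load 70/95]
  15 → bin 2  [load 85/95]
  55 → bin 3 (new)  [load 55/95]
  60 → bin 4 (new)  [load 60/95]
4 bins opened.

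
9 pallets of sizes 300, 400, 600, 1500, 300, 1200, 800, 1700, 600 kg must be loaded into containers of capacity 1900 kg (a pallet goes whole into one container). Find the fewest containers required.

5

Total = 1700 + 1500 + 1200 + 800 + 600 + 600 + 400 + 300 + 300 = 7400 kg.
Lower bound: ⌈7400/1900⌉ = 4 containers.
A packing using 5 containers:
  container 1: 1700 = 1700
  container 2: 1500 + 400 = 1900
  container 3: 1200 + 600 = 1800
  container 4: 800 + 600 + 300 = 1700
  container 5: 300 = 300
No arrangement into 4 containers stays within capacity, so 5 is optimal.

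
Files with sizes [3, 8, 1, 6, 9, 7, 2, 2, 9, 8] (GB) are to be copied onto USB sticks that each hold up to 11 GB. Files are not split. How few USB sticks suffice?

6

Total = 9 + 9 + 8 + 8 + 7 + 6 + 3 + 2 + 2 + 1 = 55 GB.
Lower bound: ⌈55/11⌉ = 5 USB sticks.
Also, 6 files each exceed 11/2 GB, and no two of those can share a USB stick, so at least 6 USB sticks are needed.
A packing using 6 USB sticks:
  USB stick 1: 9 + 2 = 11
  USB stick 2: 9 + 2 = 11
  USB stick 3: 8 + 3 = 11
  USB stick 4: 8 + 1 = 9
  USB stick 5: 7 = 7
  USB stick 6: 6 = 6
This matches the lower bound, so 6 is optimal.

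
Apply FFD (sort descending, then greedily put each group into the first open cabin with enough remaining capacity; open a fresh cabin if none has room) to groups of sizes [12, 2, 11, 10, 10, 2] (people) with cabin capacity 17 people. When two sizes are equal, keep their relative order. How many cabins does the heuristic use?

Sorted descending: 12, 11, 10, 10, 2, 2.
  12 → cabin 1 (new)  [load 12/17]
  11 → cabin 2 (new)  [load 11/17]
  10 → cabin 3 (new)  [load 10/17]
  10 → cabin 4 (new)  [load 10/17]
  2 → cabin 1  [load 14/17]
  2 → cabin 1  [load 16/17]
4 cabins opened.

4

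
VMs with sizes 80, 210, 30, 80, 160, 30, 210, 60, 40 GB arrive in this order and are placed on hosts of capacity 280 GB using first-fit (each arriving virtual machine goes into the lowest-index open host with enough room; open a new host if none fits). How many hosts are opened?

  80 → host 1 (new)  [load 80/280]
  210 → host 2 (new)  [load 210/280]
  30 → host 1  [load 110/280]
  80 → host 1  [load 190/280]
  160 → host 3 (new)  [load 160/280]
  30 → host 1  [load 220/280]
  210 → host 4 (new)  [load 210/280]
  60 → host 1  [load 280/280]
  40 → host 2  [load 250/280]
4 hosts opened.

4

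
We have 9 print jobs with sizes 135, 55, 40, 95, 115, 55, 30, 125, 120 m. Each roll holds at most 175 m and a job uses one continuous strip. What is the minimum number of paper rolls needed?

Total = 135 + 125 + 120 + 115 + 95 + 55 + 55 + 40 + 30 = 770 m.
Lower bound: ⌈770/175⌉ = 5 paper rolls.
A packing using 5 paper rolls:
  roll 1: 135 + 40 = 175
  roll 2: 125 + 30 = 155
  roll 3: 120 + 55 = 175
  roll 4: 115 + 55 = 170
  roll 5: 95 = 95
This matches the lower bound, so 5 is optimal.

5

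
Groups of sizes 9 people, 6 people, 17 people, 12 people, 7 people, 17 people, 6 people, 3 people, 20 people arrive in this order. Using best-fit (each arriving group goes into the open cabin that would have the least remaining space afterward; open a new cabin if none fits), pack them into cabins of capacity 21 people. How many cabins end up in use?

  9 → cabin 1 (new)  [load 9/21]
  6 → cabin 1  [load 15/21]
  17 → cabin 2 (new)  [load 17/21]
  12 → cabin 3 (new)  [load 12/21]
  7 → cabin 3  [load 19/21]
  17 → cabin 4 (new)  [load 17/21]
  6 → cabin 1  [load 21/21]
  3 → cabin 2  [load 20/21]
  20 → cabin 5 (new)  [load 20/21]
5 cabins opened.

5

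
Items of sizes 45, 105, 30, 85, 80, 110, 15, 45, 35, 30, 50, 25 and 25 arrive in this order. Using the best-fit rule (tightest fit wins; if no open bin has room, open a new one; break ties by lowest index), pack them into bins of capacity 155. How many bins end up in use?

5

  45 → bin 1 (new)  [load 45/155]
  105 → bin 1  [load 150/155]
  30 → bin 2 (new)  [load 30/155]
  85 → bin 2  [load 115/155]
  80 → bin 3 (new)  [load 80/155]
  110 → bin 4 (new)  [load 110/155]
  15 → bin 2  [load 130/155]
  45 → bin 4  [load 155/155]
  35 → bin 3  [load 115/155]
  30 → bin 3  [load 145/155]
  50 → bin 5 (new)  [load 50/155]
  25 → bin 2  [load 155/155]
  25 → bin 5  [load 75/155]
5 bins opened.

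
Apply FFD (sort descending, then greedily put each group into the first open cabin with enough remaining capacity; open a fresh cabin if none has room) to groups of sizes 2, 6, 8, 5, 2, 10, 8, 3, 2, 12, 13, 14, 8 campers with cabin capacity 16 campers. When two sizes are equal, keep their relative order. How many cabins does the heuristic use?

6

Sorted descending: 14, 13, 12, 10, 8, 8, 8, 6, 5, 3, 2, 2, 2.
  14 → cabin 1 (new)  [load 14/16]
  13 → cabin 2 (new)  [load 13/16]
  12 → cabin 3 (new)  [load 12/16]
  10 → cabin 4 (new)  [load 10/16]
  8 → cabin 5 (new)  [load 8/16]
  8 → cabin 5  [load 16/16]
  8 → cabin 6 (new)  [load 8/16]
  6 → cabin 4  [load 16/16]
  5 → cabin 6  [load 13/16]
  3 → cabin 2  [load 16/16]
  2 → cabin 1  [load 16/16]
  2 → cabin 3  [load 14/16]
  2 → cabin 3  [load 16/16]
6 cabins opened.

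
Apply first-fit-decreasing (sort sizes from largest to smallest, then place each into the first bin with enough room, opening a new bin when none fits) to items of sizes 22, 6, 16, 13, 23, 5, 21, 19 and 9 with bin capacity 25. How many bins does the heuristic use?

6

Sorted descending: 23, 22, 21, 19, 16, 13, 9, 6, 5.
  23 → bin 1 (new)  [load 23/25]
  22 → bin 2 (new)  [load 22/25]
  21 → bin 3 (new)  [load 21/25]
  19 → bin 4 (new)  [load 19/25]
  16 → bin 5 (new)  [load 16/25]
  13 → bin 6 (new)  [load 13/25]
  9 → bin 5  [load 25/25]
  6 → bin 4  [load 25/25]
  5 → bin 6  [load 18/25]
6 bins opened.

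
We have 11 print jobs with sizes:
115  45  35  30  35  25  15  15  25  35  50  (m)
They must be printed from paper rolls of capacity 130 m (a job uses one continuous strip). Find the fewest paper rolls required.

Total = 115 + 50 + 45 + 35 + 35 + 35 + 30 + 25 + 25 + 15 + 15 = 425 m.
Lower bound: ⌈425/130⌉ = 4 paper rolls.
A packing using 4 paper rolls:
  roll 1: 115 + 15 = 130
  roll 2: 50 + 45 + 35 = 130
  roll 3: 35 + 35 + 30 + 25 = 125
  roll 4: 25 + 15 = 40
This matches the lower bound, so 4 is optimal.

4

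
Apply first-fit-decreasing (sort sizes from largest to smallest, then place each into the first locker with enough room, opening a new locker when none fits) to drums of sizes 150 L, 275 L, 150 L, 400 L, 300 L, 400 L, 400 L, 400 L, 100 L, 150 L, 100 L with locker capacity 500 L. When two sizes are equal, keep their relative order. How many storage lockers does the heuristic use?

7

Sorted descending: 400, 400, 400, 400, 300, 275, 150, 150, 150, 100, 100.
  400 → locker 1 (new)  [load 400/500]
  400 → locker 2 (new)  [load 400/500]
  400 → locker 3 (new)  [load 400/500]
  400 → locker 4 (new)  [load 400/500]
  300 → locker 5 (new)  [load 300/500]
  275 → locker 6 (new)  [load 275/500]
  150 → locker 5  [load 450/500]
  150 → locker 6  [load 425/500]
  150 → locker 7 (new)  [load 150/500]
  100 → locker 1  [load 500/500]
  100 → locker 2  [load 500/500]
7 storage lockers opened.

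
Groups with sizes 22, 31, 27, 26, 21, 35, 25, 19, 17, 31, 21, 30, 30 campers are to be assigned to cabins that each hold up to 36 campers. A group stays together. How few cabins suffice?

12

Total = 35 + 31 + 31 + 30 + 30 + 27 + 26 + 25 + 22 + 21 + 21 + 19 + 17 = 335 campers.
Lower bound: ⌈335/36⌉ = 10 cabins.
Also, 12 groups each exceed 18 campers, and no two of those can share a cabin, so at least 12 cabins are needed.
A packing using 12 cabins:
  cabin 1: 35 = 35
  cabin 2: 31 = 31
  cabin 3: 31 = 31
  cabin 4: 30 = 30
  cabin 5: 30 = 30
  cabin 6: 27 = 27
  cabin 7: 26 = 26
  cabin 8: 25 = 25
  cabin 9: 22 = 22
  cabin 10: 21 = 21
  cabin 11: 21 = 21
  cabin 12: 19 + 17 = 36
This matches the lower bound, so 12 is optimal.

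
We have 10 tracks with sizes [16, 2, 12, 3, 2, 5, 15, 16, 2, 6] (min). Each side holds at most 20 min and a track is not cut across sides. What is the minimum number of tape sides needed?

4

Total = 16 + 16 + 15 + 12 + 6 + 5 + 3 + 2 + 2 + 2 = 79 min.
Lower bound: ⌈79/20⌉ = 4 tape sides.
A packing using 4 tape sides:
  side 1: 16 + 3 = 19
  side 2: 16 + 2 + 2 = 20
  side 3: 15 + 5 = 20
  side 4: 12 + 6 + 2 = 20
This matches the lower bound, so 4 is optimal.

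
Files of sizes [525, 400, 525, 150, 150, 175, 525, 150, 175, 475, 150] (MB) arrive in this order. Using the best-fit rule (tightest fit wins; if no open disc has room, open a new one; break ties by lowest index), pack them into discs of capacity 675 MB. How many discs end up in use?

  525 → disc 1 (new)  [load 525/675]
  400 → disc 2 (new)  [load 400/675]
  525 → disc 3 (new)  [load 525/675]
  150 → disc 1  [load 675/675]
  150 → disc 3  [load 675/675]
  175 → disc 2  [load 575/675]
  525 → disc 4 (new)  [load 525/675]
  150 → disc 4  [load 675/675]
  175 → disc 5 (new)  [load 175/675]
  475 → disc 5  [load 650/675]
  150 → disc 6 (new)  [load 150/675]
6 discs opened.

6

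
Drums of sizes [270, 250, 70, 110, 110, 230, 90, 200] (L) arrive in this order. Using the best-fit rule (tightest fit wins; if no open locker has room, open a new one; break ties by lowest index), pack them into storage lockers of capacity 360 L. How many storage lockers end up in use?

4

  270 → locker 1 (new)  [load 270/360]
  250 → locker 2 (new)  [load 250/360]
  70 → locker 1  [load 340/360]
  110 → locker 2  [load 360/360]
  110 → locker 3 (new)  [load 110/360]
  230 → locker 3  [load 340/360]
  90 → locker 4 (new)  [load 90/360]
  200 → locker 4  [load 290/360]
4 storage lockers opened.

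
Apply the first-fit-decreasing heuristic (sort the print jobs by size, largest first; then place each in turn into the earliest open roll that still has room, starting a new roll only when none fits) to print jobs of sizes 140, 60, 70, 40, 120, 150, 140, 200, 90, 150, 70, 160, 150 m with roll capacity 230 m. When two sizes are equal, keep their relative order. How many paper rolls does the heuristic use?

Sorted descending: 200, 160, 150, 150, 150, 140, 140, 120, 90, 70, 70, 60, 40.
  200 → roll 1 (new)  [load 200/230]
  160 → roll 2 (new)  [load 160/230]
  150 → roll 3 (new)  [load 150/230]
  150 → roll 4 (new)  [load 150/230]
  150 → roll 5 (new)  [load 150/230]
  140 → roll 6 (new)  [load 140/230]
  140 → roll 7 (new)  [load 140/230]
  120 → roll 8 (new)  [load 120/230]
  90 → roll 6  [load 230/230]
  70 → roll 2  [load 230/230]
  70 → roll 3  [load 220/230]
  60 → roll 4  [load 210/230]
  40 → roll 5  [load 190/230]
8 paper rolls opened.

8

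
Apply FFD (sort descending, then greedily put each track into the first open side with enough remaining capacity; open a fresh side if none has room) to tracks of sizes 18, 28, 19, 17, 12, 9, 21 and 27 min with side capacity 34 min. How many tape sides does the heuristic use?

6

Sorted descending: 28, 27, 21, 19, 18, 17, 12, 9.
  28 → side 1 (new)  [load 28/34]
  27 → side 2 (new)  [load 27/34]
  21 → side 3 (new)  [load 21/34]
  19 → side 4 (new)  [load 19/34]
  18 → side 5 (new)  [load 18/34]
  17 → side 6 (new)  [load 17/34]
  12 → side 3  [load 33/34]
  9 → side 4  [load 28/34]
6 tape sides opened.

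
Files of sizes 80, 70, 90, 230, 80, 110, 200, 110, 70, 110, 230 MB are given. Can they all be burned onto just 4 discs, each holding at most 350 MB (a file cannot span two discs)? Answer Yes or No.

A valid assignment using 4 discs:
  disc 1: 230 + 110 = 340
  disc 2: 230 + 110 = 340
  disc 3: 200 + 80 + 70 = 350
  disc 4: 110 + 90 + 80 + 70 = 350
Every load is within 350 MB, so 4 discs suffice.

Yes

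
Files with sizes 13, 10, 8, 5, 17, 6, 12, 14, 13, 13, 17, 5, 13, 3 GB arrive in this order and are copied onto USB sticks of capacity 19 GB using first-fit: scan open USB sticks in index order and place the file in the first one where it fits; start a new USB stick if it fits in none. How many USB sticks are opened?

  13 → USB stick 1 (new)  [load 13/19]
  10 → USB stick 2 (new)  [load 10/19]
  8 → USB stick 2  [load 18/19]
  5 → USB stick 1  [load 18/19]
  17 → USB stick 3 (new)  [load 17/19]
  6 → USB stick 4 (new)  [load 6/19]
  12 → USB stick 4  [load 18/19]
  14 → USB stick 5 (new)  [load 14/19]
  13 → USB stick 6 (new)  [load 13/19]
  13 → USB stick 7 (new)  [load 13/19]
  17 → USB stick 8 (new)  [load 17/19]
  5 → USB stick 5  [load 19/19]
  13 → USB stick 9 (new)  [load 13/19]
  3 → USB stick 6  [load 16/19]
9 USB sticks opened.

9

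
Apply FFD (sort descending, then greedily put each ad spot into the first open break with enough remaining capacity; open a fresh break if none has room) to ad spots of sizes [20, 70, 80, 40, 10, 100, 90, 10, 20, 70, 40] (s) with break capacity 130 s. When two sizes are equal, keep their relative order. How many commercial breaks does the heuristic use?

Sorted descending: 100, 90, 80, 70, 70, 40, 40, 20, 20, 10, 10.
  100 → break 1 (new)  [load 100/130]
  90 → break 2 (new)  [load 90/130]
  80 → break 3 (new)  [load 80/130]
  70 → break 4 (new)  [load 70/130]
  70 → break 5 (new)  [load 70/130]
  40 → break 2  [load 130/130]
  40 → break 3  [load 120/130]
  20 → break 1  [load 120/130]
  20 → break 4  [load 90/130]
  10 → break 1  [load 130/130]
  10 → break 3  [load 130/130]
5 commercial breaks opened.

5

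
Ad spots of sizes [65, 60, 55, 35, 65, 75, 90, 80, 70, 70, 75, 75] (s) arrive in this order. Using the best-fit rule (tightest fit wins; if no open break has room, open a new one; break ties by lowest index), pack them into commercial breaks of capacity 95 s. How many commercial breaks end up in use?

11

  65 → break 1 (new)  [load 65/95]
  60 → break 2 (new)  [load 60/95]
  55 → break 3 (new)  [load 55/95]
  35 → break 2  [load 95/95]
  65 → break 4 (new)  [load 65/95]
  75 → break 5 (new)  [load 75/95]
  90 → break 6 (new)  [load 90/95]
  80 → break 7 (new)  [load 80/95]
  70 → break 8 (new)  [load 70/95]
  70 → break 9 (new)  [load 70/95]
  75 → break 10 (new)  [load 75/95]
  75 → break 11 (new)  [load 75/95]
11 commercial breaks opened.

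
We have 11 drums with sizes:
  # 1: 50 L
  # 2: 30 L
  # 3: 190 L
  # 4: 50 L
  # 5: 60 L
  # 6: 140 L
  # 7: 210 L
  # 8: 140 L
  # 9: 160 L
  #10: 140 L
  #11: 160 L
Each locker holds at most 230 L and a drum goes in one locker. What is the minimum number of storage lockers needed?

7

Total = 210 + 190 + 160 + 160 + 140 + 140 + 140 + 60 + 50 + 50 + 30 = 1330 L.
Lower bound: ⌈1330/230⌉ = 6 storage lockers.
Also, 7 drums each exceed 115 L, and no two of those can share a locker, so at least 7 storage lockers are needed.
A packing using 7 storage lockers:
  locker 1: 210 = 210
  locker 2: 190 + 30 = 220
  locker 3: 160 + 60 = 220
  locker 4: 160 + 50 = 210
  locker 5: 140 + 50 = 190
  locker 6: 140 = 140
  locker 7: 140 = 140
This matches the lower bound, so 7 is optimal.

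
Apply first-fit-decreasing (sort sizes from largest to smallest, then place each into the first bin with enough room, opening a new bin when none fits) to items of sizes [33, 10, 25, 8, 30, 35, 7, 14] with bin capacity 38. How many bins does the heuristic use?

Sorted descending: 35, 33, 30, 25, 14, 10, 8, 7.
  35 → bin 1 (new)  [load 35/38]
  33 → bin 2 (new)  [load 33/38]
  30 → bin 3 (new)  [load 30/38]
  25 → bin 4 (new)  [load 25/38]
  14 → bin 5 (new)  [load 14/38]
  10 → bin 4  [load 35/38]
  8 → bin 3  [load 38/38]
  7 → bin 5  [load 21/38]
5 bins opened.

5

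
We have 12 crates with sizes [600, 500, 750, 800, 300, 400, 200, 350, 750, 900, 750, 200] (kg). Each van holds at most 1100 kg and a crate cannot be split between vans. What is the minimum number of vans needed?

7

Total = 900 + 800 + 750 + 750 + 750 + 600 + 500 + 400 + 350 + 300 + 200 + 200 = 6500 kg.
Lower bound: ⌈6500/1100⌉ = 6 vans.
A packing using 7 vans:
  van 1: 900 + 200 = 1100
  van 2: 800 + 300 = 1100
  van 3: 750 + 350 = 1100
  van 4: 750 + 200 = 950
  van 5: 750 = 750
  van 6: 600 + 500 = 1100
  van 7: 400 = 400
No arrangement into 6 vans stays within capacity, so 7 is optimal.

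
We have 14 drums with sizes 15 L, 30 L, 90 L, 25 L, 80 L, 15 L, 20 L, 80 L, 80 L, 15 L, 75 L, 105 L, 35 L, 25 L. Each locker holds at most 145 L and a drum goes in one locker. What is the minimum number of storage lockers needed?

Total = 105 + 90 + 80 + 80 + 80 + 75 + 35 + 30 + 25 + 25 + 20 + 15 + 15 + 15 = 690 L.
Lower bound: ⌈690/145⌉ = 5 storage lockers.
Also, 6 drums each exceed 145/2 L, and no two of those can share a locker, so at least 6 storage lockers are needed.
A packing using 6 storage lockers:
  locker 1: 105 + 35 = 140
  locker 2: 90 + 30 + 25 = 145
  locker 3: 80 + 25 + 20 + 15 = 140
  locker 4: 80 + 15 + 15 = 110
  locker 5: 80 = 80
  locker 6: 75 = 75
This matches the lower bound, so 6 is optimal.

6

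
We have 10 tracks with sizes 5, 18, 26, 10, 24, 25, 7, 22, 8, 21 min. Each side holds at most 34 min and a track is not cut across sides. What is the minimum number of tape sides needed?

6

Total = 26 + 25 + 24 + 22 + 21 + 18 + 10 + 8 + 7 + 5 = 166 min.
Lower bound: ⌈166/34⌉ = 5 tape sides.
Also, 6 tracks each exceed 17 min, and no two of those can share a side, so at least 6 tape sides are needed.
A packing using 6 tape sides:
  side 1: 26 + 8 = 34
  side 2: 25 + 7 = 32
  side 3: 24 + 10 = 34
  side 4: 22 + 5 = 27
  side 5: 21 = 21
  side 6: 18 = 18
This matches the lower bound, so 6 is optimal.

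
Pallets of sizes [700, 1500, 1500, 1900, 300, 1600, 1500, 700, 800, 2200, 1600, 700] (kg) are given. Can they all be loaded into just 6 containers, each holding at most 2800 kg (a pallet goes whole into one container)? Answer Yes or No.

Total = 15000 kg; ⌈15000/2800⌉ = 6.
7 pallets each exceed half the capacity and cannot share a container, forcing at least 7 containers.
At least 7 containers are required, but only 6 are allowed.

No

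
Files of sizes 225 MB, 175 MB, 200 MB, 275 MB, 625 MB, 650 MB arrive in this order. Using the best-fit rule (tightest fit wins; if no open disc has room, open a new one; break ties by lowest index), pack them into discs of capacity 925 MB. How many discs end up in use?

3

  225 → disc 1 (new)  [load 225/925]
  175 → disc 1  [load 400/925]
  200 → disc 1  [load 600/925]
  275 → disc 1  [load 875/925]
  625 → disc 2 (new)  [load 625/925]
  650 → disc 3 (new)  [load 650/925]
3 discs opened.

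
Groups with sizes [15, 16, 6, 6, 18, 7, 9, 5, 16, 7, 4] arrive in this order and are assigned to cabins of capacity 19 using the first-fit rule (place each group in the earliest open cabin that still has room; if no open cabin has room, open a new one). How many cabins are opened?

7

  15 → cabin 1 (new)  [load 15/19]
  16 → cabin 2 (new)  [load 16/19]
  6 → cabin 3 (new)  [load 6/19]
  6 → cabin 3  [load 12/19]
  18 → cabin 4 (new)  [load 18/19]
  7 → cabin 3  [load 19/19]
  9 → cabin 5 (new)  [load 9/19]
  5 → cabin 5  [load 14/19]
  16 → cabin 6 (new)  [load 16/19]
  7 → cabin 7 (new)  [load 7/19]
  4 → cabin 1  [load 19/19]
7 cabins opened.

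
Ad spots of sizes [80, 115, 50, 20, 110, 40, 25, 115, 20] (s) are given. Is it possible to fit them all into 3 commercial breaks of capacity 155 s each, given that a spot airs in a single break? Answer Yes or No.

No

Total = 575 s; ⌈575/155⌉ = 4.
At least 4 commercial breaks are required, but only 3 are allowed.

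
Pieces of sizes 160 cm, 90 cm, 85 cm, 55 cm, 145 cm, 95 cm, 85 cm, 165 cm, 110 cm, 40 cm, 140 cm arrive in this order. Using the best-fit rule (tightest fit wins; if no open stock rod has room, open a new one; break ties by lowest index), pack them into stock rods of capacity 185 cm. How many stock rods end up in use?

  160 → stock rod 1 (new)  [load 160/185]
  90 → stock rod 2 (new)  [load 90/185]
  85 → stock rod 2  [load 175/185]
  55 → stock rod 3 (new)  [load 55/185]
  145 → stock rod 4 (new)  [load 145/185]
  95 → stock rod 3  [load 150/185]
  85 → stock rod 5 (new)  [load 85/185]
  165 → stock rod 6 (new)  [load 165/185]
  110 → stock rod 7 (new)  [load 110/185]
  40 → stock rod 4  [load 185/185]
  140 → stock rod 8 (new)  [load 140/185]
8 stock rods opened.

8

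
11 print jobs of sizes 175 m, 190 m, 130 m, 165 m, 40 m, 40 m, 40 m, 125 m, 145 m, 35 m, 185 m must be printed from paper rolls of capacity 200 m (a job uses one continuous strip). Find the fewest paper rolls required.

7

Total = 190 + 185 + 175 + 165 + 145 + 130 + 125 + 40 + 40 + 40 + 35 = 1270 m.
Lower bound: ⌈1270/200⌉ = 7 paper rolls.
A packing using 7 paper rolls:
  roll 1: 190 = 190
  roll 2: 185 = 185
  roll 3: 175 = 175
  roll 4: 165 + 35 = 200
  roll 5: 145 + 40 = 185
  roll 6: 130 + 40 = 170
  roll 7: 125 + 40 = 165
This matches the lower bound, so 7 is optimal.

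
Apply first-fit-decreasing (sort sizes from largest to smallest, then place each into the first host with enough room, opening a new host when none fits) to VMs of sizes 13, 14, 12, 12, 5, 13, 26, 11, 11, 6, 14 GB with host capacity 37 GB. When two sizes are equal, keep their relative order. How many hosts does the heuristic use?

Sorted descending: 26, 14, 14, 13, 13, 12, 12, 11, 11, 6, 5.
  26 → host 1 (new)  [load 26/37]
  14 → host 2 (new)  [load 14/37]
  14 → host 2  [load 28/37]
  13 → host 3 (new)  [load 13/37]
  13 → host 3  [load 26/37]
  12 → host 4 (new)  [load 12/37]
  12 → host 4  [load 24/37]
  11 → host 1  [load 37/37]
  11 → host 3  [load 37/37]
  6 → host 2  [load 34/37]
  5 → host 4  [load 29/37]
4 hosts opened.

4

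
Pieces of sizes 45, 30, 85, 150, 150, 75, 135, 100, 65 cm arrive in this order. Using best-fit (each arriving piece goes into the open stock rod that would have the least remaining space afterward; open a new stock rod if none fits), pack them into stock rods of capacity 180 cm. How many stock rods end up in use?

  45 → stock rod 1 (new)  [load 45/180]
  30 → stock rod 1  [load 75/180]
  85 → stock rod 1  [load 160/180]
  150 → stock rod 2 (new)  [load 150/180]
  150 → stock rod 3 (new)  [load 150/180]
  75 → stock rod 4 (new)  [load 75/180]
  135 → stock rod 5 (new)  [load 135/180]
  100 → stock rod 4  [load 175/180]
  65 → stock rod 6 (new)  [load 65/180]
6 stock rods opened.

6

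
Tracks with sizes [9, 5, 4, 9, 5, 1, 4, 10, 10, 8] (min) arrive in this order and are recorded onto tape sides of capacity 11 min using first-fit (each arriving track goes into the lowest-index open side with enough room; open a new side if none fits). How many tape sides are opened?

7

  9 → side 1 (new)  [load 9/11]
  5 → side 2 (new)  [load 5/11]
  4 → side 2  [load 9/11]
  9 → side 3 (new)  [load 9/11]
  5 → side 4 (new)  [load 5/11]
  1 → side 1  [load 10/11]
  4 → side 4  [load 9/11]
  10 → side 5 (new)  [load 10/11]
  10 → side 6 (new)  [load 10/11]
  8 → side 7 (new)  [load 8/11]
7 tape sides opened.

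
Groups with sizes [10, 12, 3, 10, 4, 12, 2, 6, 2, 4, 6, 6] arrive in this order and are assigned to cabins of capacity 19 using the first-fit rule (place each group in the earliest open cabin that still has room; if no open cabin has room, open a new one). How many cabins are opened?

5

  10 → cabin 1 (new)  [load 10/19]
  12 → cabin 2 (new)  [load 12/19]
  3 → cabin 1  [load 13/19]
  10 → cabin 3 (new)  [load 10/19]
  4 → cabin 1  [load 17/19]
  12 → cabin 4 (new)  [load 12/19]
  2 → cabin 1  [load 19/19]
  6 → cabin 2  [load 18/19]
  2 → cabin 3  [load 12/19]
  4 → cabin 3  [load 16/19]
  6 → cabin 4  [load 18/19]
  6 → cabin 5 (new)  [load 6/19]
5 cabins opened.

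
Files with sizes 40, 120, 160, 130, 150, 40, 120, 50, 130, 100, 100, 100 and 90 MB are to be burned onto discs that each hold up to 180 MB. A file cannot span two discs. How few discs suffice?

Total = 160 + 150 + 130 + 130 + 120 + 120 + 100 + 100 + 100 + 90 + 50 + 40 + 40 = 1330 MB.
Lower bound: ⌈1330/180⌉ = 8 discs.
Also, 9 files each exceed 90 MB, and no two of those can share a disc, so at least 9 discs are needed.
A packing using 10 discs:
  disc 1: 160 = 160
  disc 2: 150 = 150
  disc 3: 130 + 50 = 180
  disc 4: 130 + 40 = 170
  disc 5: 120 + 40 = 160
  disc 6: 120 = 120
  disc 7: 100 = 100
  disc 8: 100 = 100
  disc 9: 100 = 100
  disc 10: 90 = 90
No arrangement into 9 discs stays within capacity, so 10 is optimal.

10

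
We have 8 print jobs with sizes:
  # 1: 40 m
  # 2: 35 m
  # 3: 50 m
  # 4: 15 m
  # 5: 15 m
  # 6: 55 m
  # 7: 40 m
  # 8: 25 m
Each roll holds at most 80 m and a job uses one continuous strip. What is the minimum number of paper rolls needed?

4

Total = 55 + 50 + 40 + 40 + 35 + 25 + 15 + 15 = 275 m.
Lower bound: ⌈275/80⌉ = 4 paper rolls.
A packing using 4 paper rolls:
  roll 1: 55 + 25 = 80
  roll 2: 50 + 15 + 15 = 80
  roll 3: 40 + 40 = 80
  roll 4: 35 = 35
This matches the lower bound, so 4 is optimal.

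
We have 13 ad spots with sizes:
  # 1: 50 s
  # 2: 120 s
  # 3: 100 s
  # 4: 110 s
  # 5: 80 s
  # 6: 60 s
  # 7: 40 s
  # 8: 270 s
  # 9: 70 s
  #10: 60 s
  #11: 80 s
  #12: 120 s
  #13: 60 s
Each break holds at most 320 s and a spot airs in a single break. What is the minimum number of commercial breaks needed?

4

Total = 270 + 120 + 120 + 110 + 100 + 80 + 80 + 70 + 60 + 60 + 60 + 50 + 40 = 1220 s.
Lower bound: ⌈1220/320⌉ = 4 commercial breaks.
A packing using 4 commercial breaks:
  break 1: 270 + 50 = 320
  break 2: 120 + 120 + 80 = 320
  break 3: 110 + 100 + 80 = 290
  break 4: 70 + 60 + 60 + 60 + 40 = 290
This matches the lower bound, so 4 is optimal.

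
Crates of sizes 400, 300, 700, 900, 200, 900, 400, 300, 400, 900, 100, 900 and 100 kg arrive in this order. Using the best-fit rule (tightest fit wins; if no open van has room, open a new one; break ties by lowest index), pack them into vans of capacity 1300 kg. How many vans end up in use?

  400 → van 1 (new)  [load 400/1300]
  300 → van 1  [load 700/1300]
  700 → van 2 (new)  [load 700/1300]
  900 → van 3 (new)  [load 900/1300]
  200 → van 3  [load 1100/1300]
  900 → van 4 (new)  [load 900/1300]
  400 → van 4  [load 1300/1300]
  300 → van 1  [load 1000/1300]
  400 → van 2  [load 1100/1300]
  900 → van 5 (new)  [load 900/1300]
  100 → van 2  [load 1200/1300]
  900 → van 6 (new)  [load 900/1300]
  100 → van 2  [load 1300/1300]
6 vans opened.

6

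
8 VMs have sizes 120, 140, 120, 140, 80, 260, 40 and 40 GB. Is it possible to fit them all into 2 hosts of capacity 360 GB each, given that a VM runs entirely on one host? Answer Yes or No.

Total = 940 GB; ⌈940/360⌉ = 3.
At least 3 hosts are required, but only 2 are allowed.

No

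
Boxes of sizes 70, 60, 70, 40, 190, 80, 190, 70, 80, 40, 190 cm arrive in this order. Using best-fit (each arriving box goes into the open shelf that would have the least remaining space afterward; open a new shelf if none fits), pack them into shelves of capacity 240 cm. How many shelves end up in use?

5

  70 → shelf 1 (new)  [load 70/240]
  60 → shelf 1  [load 130/240]
  70 → shelf 1  [load 200/240]
  40 → shelf 1  [load 240/240]
  190 → shelf 2 (new)  [load 190/240]
  80 → shelf 3 (new)  [load 80/240]
  190 → shelf 4 (new)  [load 190/240]
  70 → shelf 3  [load 150/240]
  80 → shelf 3  [load 230/240]
  40 → shelf 2  [load 230/240]
  190 → shelf 5 (new)  [load 190/240]
5 shelves opened.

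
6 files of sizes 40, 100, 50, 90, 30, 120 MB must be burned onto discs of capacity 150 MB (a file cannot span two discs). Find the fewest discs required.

Total = 120 + 100 + 90 + 50 + 40 + 30 = 430 MB.
Lower bound: ⌈430/150⌉ = 3 discs.
A packing using 3 discs:
  disc 1: 120 + 30 = 150
  disc 2: 100 + 50 = 150
  disc 3: 90 + 40 = 130
This matches the lower bound, so 3 is optimal.

3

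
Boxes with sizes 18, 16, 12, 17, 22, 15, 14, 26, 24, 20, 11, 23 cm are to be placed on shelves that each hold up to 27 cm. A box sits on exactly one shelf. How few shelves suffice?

10

Total = 26 + 24 + 23 + 22 + 20 + 18 + 17 + 16 + 15 + 14 + 12 + 11 = 218 cm.
Lower bound: ⌈218/27⌉ = 9 shelves.
Also, 10 boxes each exceed 27/2 cm, and no two of those can share a shelf, so at least 10 shelves are needed.
A packing using 10 shelves:
  shelf 1: 26 = 26
  shelf 2: 24 = 24
  shelf 3: 23 = 23
  shelf 4: 22 = 22
  shelf 5: 20 = 20
  shelf 6: 18 = 18
  shelf 7: 17 = 17
  shelf 8: 16 + 11 = 27
  shelf 9: 15 + 12 = 27
  shelf 10: 14 = 14
This matches the lower bound, so 10 is optimal.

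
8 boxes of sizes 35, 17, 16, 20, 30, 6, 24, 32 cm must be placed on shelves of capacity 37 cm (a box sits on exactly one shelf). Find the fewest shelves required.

6

Total = 35 + 32 + 30 + 24 + 20 + 17 + 16 + 6 = 180 cm.
Lower bound: ⌈180/37⌉ = 5 shelves.
A packing using 6 shelves:
  shelf 1: 35 = 35
  shelf 2: 32 = 32
  shelf 3: 30 + 6 = 36
  shelf 4: 24 = 24
  shelf 5: 20 + 17 = 37
  shelf 6: 16 = 16
No arrangement into 5 shelves stays within capacity, so 6 is optimal.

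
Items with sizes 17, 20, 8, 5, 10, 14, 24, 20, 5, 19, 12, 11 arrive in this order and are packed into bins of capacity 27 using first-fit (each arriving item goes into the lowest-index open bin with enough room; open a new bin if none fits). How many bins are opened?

  17 → bin 1 (new)  [load 17/27]
  20 → bin 2 (new)  [load 20/27]
  8 → bin 1  [load 25/27]
  5 → bin 2  [load 25/27]
  10 → bin 3 (new)  [load 10/27]
  14 → bin 3  [load 24/27]
  24 → bin 4 (new)  [load 24/27]
  20 → bin 5 (new)  [load 20/27]
  5 → bin 5  [load 25/27]
  19 → bin 6 (new)  [load 19/27]
  12 → bin 7 (new)  [load 12/27]
  11 → bin 7  [load 23/27]
7 bins opened.

7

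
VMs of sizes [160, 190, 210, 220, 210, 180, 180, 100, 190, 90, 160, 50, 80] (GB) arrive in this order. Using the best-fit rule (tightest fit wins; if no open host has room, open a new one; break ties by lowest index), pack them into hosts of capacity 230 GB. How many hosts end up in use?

  160 → host 1 (new)  [load 160/230]
  190 → host 2 (new)  [load 190/230]
  210 → host 3 (new)  [load 210/230]
  220 → host 4 (new)  [load 220/230]
  210 → host 5 (new)  [load 210/230]
  180 → host 6 (new)  [load 180/230]
  180 → host 7 (new)  [load 180/230]
  100 → host 8 (new)  [load 100/230]
  190 → host 9 (new)  [load 190/230]
  90 → host 8  [load 190/230]
  160 → host 10 (new)  [load 160/230]
  50 → host 6  [load 230/230]
  80 → host 11 (new)  [load 80/230]
11 hosts opened.

11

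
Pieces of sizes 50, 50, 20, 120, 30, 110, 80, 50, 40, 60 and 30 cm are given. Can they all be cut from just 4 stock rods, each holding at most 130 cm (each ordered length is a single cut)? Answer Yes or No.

Total = 640 cm; ⌈640/130⌉ = 5.
At least 5 stock rods are required, but only 4 are allowed.

No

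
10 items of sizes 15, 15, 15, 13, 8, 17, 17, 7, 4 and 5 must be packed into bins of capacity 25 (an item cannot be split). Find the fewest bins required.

Total = 17 + 17 + 15 + 15 + 15 + 13 + 8 + 7 + 5 + 4 = 116.
Lower bound: ⌈116/25⌉ = 5 bins.
Also, 6 items each exceed 25/2, and no two of those can share a bin, so at least 6 bins are needed.
A packing using 6 bins:
  bin 1: 17 + 8 = 25
  bin 2: 17 + 7 = 24
  bin 3: 15 + 5 + 4 = 24
  bin 4: 15 = 15
  bin 5: 15 = 15
  bin 6: 13 = 13
This matches the lower bound, so 6 is optimal.

6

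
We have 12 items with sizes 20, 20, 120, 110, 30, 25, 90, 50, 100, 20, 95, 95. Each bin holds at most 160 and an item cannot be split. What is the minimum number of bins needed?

6

Total = 120 + 110 + 100 + 95 + 95 + 90 + 50 + 30 + 25 + 20 + 20 + 20 = 775.
Lower bound: ⌈775/160⌉ = 5 bins.
Also, 6 items each exceed 80, and no two of those can share a bin, so at least 6 bins are needed.
A packing using 6 bins:
  bin 1: 120 + 30 = 150
  bin 2: 110 + 50 = 160
  bin 3: 100 + 25 + 20 = 145
  bin 4: 95 + 20 + 20 = 135
  bin 5: 95 = 95
  bin 6: 90 = 90
This matches the lower bound, so 6 is optimal.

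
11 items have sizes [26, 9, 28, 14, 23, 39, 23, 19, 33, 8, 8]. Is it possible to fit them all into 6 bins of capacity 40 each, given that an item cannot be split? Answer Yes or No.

Total = 230; ⌈230/40⌉ = 6.
The bound of 6 does not rule out 6, but exhaustive search shows no assignment into 6 bins of capacity 40 exists — the minimum is 7.

No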